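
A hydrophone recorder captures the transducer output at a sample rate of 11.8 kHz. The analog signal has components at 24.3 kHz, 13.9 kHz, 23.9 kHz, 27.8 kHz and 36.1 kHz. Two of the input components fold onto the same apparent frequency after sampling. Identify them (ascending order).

fs/2 = 5.9 kHz.
24.3 kHz mod fs = 0.7 kHz.
0.7 kHz ≤ fs/2 = 5.9 kHz, appears at 0.7 kHz.
13.9 kHz mod fs = 2.1 kHz.
2.1 kHz ≤ fs/2 = 5.9 kHz, appears at 2.1 kHz.
23.9 kHz mod fs = 0.3 kHz.
0.3 kHz ≤ fs/2 = 5.9 kHz, appears at 0.3 kHz.
27.8 kHz mod fs = 4.2 kHz.
4.2 kHz ≤ fs/2 = 5.9 kHz, appears at 4.2 kHz.
36.1 kHz mod fs = 0.7 kHz.
0.7 kHz ≤ fs/2 = 5.9 kHz, appears at 0.7 kHz.
24.3 kHz and 36.1 kHz both map to 0.7 kHz.

24.3 kHz, 36.1 kHz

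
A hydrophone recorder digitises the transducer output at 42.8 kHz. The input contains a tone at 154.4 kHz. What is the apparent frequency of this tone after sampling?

16.8 kHz

154.4 kHz mod fs = 26 kHz.
26 kHz > fs/2 = 21.4 kHz, folds to fs − 26 kHz = 16.8 kHz.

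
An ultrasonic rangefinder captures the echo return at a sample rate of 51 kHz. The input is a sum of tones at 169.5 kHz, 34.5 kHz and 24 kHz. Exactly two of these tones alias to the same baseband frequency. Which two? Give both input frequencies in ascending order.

34.5 kHz, 169.5 kHz

fs/2 = 25.5 kHz.
169.5 kHz mod fs = 16.5 kHz.
16.5 kHz ≤ fs/2 = 25.5 kHz, appears at 16.5 kHz.
34.5 kHz > fs/2 = 25.5 kHz, folds to fs − 34.5 kHz = 16.5 kHz.
24 kHz ≤ fs/2 = 25.5 kHz, passes unchanged.
34.5 kHz and 169.5 kHz both map to 16.5 kHz.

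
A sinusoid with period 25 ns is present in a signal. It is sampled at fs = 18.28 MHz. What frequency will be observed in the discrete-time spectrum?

3.44 MHz

T = 25 ns → f = 1/T = 40 MHz.
40 MHz mod fs = 3.44 MHz.
3.44 MHz ≤ fs/2 = 9.14 MHz, appears at 3.44 MHz.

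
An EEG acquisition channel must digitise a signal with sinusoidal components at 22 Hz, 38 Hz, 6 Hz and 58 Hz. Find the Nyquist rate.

116 Hz

Highest-frequency component: 58 Hz.
Nyquist rate = 2 × 58 Hz = 116 Hz.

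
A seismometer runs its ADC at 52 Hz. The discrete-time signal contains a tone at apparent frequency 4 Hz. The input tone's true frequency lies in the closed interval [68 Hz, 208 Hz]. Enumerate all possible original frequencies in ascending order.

100 Hz, 108 Hz, 152 Hz, 160 Hz, 204 Hz

Frequencies that alias to 4 Hz are k·fs ± 4 Hz for integer k ≥ 0.
k=0: 4 Hz.
k=1: 48 Hz, 56 Hz.
k=2: 100 Hz, 108 Hz.
k=3: 152 Hz, 160 Hz.
k=4: 204 Hz, 212 Hz.
k=5: 256 Hz, 264 Hz.
Within [68 Hz, 208 Hz]: 100 Hz, 108 Hz, 152 Hz, 160 Hz, 204 Hz.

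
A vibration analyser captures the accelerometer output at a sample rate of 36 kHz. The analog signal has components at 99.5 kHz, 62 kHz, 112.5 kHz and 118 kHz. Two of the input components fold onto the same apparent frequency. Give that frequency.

fs/2 = 18 kHz.
99.5 kHz mod fs = 27.5 kHz.
27.5 kHz > fs/2 = 18 kHz, folds to fs − 27.5 kHz = 8.5 kHz.
62 kHz mod fs = 26 kHz.
26 kHz > fs/2 = 18 kHz, folds to fs − 26 kHz = 10 kHz.
112.5 kHz mod fs = 4.5 kHz.
4.5 kHz ≤ fs/2 = 18 kHz, appears at 4.5 kHz.
118 kHz mod fs = 10 kHz.
10 kHz ≤ fs/2 = 18 kHz, appears at 10 kHz.
62 kHz and 118 kHz both map to 10 kHz.

10 kHz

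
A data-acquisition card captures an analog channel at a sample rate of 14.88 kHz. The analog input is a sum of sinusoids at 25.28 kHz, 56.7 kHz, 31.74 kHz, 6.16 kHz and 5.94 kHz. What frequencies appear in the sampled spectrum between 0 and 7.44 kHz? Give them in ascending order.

1.98 kHz, 2.82 kHz, 4.48 kHz, 5.94 kHz, 6.16 kHz

fs/2 = 7.44 kHz.
25.28 kHz mod fs = 10.4 kHz.
10.4 kHz > fs/2 = 7.44 kHz, folds to fs − 10.4 kHz = 4.48 kHz.
56.7 kHz mod fs = 12.06 kHz.
12.06 kHz > fs/2 = 7.44 kHz, folds to fs − 12.06 kHz = 2.82 kHz.
31.74 kHz mod fs = 1.98 kHz.
1.98 kHz ≤ fs/2 = 7.44 kHz, appears at 1.98 kHz.
6.16 kHz ≤ fs/2 = 7.44 kHz, passes unchanged.
5.94 kHz ≤ fs/2 = 7.44 kHz, passes unchanged.
Distinct values: {1.98 kHz, 2.82 kHz, 4.48 kHz, 5.94 kHz, 6.16 kHz}.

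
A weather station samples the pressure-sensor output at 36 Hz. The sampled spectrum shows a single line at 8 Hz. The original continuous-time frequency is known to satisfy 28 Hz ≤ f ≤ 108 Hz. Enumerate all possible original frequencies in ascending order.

28 Hz, 44 Hz, 64 Hz, 80 Hz, 100 Hz

Frequencies that alias to 8 Hz are k·fs ± 8 Hz for integer k ≥ 0.
k=0: 8 Hz.
k=1: 28 Hz, 44 Hz.
k=2: 64 Hz, 80 Hz.
k=3: 100 Hz, 116 Hz.
k=4: 136 Hz, 152 Hz.
Within [28 Hz, 108 Hz]: 28 Hz, 44 Hz, 64 Hz, 80 Hz, 100 Hz.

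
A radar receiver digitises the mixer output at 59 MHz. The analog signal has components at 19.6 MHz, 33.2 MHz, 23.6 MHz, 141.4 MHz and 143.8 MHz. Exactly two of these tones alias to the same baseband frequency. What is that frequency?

25.8 MHz

fs/2 = 29.5 MHz.
19.6 MHz ≤ fs/2 = 29.5 MHz, passes unchanged.
33.2 MHz > fs/2 = 29.5 MHz, folds to fs − 33.2 MHz = 25.8 MHz.
23.6 MHz ≤ fs/2 = 29.5 MHz, passes unchanged.
141.4 MHz mod fs = 23.4 MHz.
23.4 MHz ≤ fs/2 = 29.5 MHz, appears at 23.4 MHz.
143.8 MHz mod fs = 25.8 MHz.
25.8 MHz ≤ fs/2 = 29.5 MHz, appears at 25.8 MHz.
33.2 MHz and 143.8 MHz both map to 25.8 MHz.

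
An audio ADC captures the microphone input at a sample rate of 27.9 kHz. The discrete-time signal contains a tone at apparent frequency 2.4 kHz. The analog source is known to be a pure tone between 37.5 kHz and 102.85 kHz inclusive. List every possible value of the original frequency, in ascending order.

Frequencies that alias to 2.4 kHz are k·fs ± 2.4 kHz for integer k ≥ 0.
k=0: 2.4 kHz.
k=1: 25.5 kHz, 30.3 kHz.
k=2: 53.4 kHz, 58.2 kHz.
k=3: 81.3 kHz, 86.1 kHz.
k=4: 109.2 kHz, 114 kHz.
Within [37.5 kHz, 102.85 kHz]: 53.4 kHz, 58.2 kHz, 81.3 kHz, 86.1 kHz.

53.4 kHz, 58.2 kHz, 81.3 kHz, 86.1 kHz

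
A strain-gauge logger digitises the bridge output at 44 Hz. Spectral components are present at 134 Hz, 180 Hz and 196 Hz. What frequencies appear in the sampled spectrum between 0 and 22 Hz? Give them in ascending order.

2 Hz, 4 Hz, 20 Hz

fs/2 = 22 Hz.
134 Hz mod fs = 2 Hz.
2 Hz ≤ fs/2 = 22 Hz, appears at 2 Hz.
180 Hz mod fs = 4 Hz.
4 Hz ≤ fs/2 = 22 Hz, appears at 4 Hz.
196 Hz mod fs = 20 Hz.
20 Hz ≤ fs/2 = 22 Hz, appears at 20 Hz.
Distinct values: {2 Hz, 4 Hz, 20 Hz}.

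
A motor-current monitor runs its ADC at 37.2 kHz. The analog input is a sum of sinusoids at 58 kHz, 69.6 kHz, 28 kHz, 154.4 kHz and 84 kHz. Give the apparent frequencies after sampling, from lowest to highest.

4.8 kHz, 5.6 kHz, 9.2 kHz, 9.6 kHz, 16.4 kHz

fs/2 = 18.6 kHz.
58 kHz mod fs = 20.8 kHz.
20.8 kHz > fs/2 = 18.6 kHz, folds to fs − 20.8 kHz = 16.4 kHz.
69.6 kHz mod fs = 32.4 kHz.
32.4 kHz > fs/2 = 18.6 kHz, folds to fs − 32.4 kHz = 4.8 kHz.
28 kHz > fs/2 = 18.6 kHz, folds to fs − 28 kHz = 9.2 kHz.
154.4 kHz mod fs = 5.6 kHz.
5.6 kHz ≤ fs/2 = 18.6 kHz, appears at 5.6 kHz.
84 kHz mod fs = 9.6 kHz.
9.6 kHz ≤ fs/2 = 18.6 kHz, appears at 9.6 kHz.
Distinct values: {4.8 kHz, 5.6 kHz, 9.2 kHz, 9.6 kHz, 16.4 kHz}.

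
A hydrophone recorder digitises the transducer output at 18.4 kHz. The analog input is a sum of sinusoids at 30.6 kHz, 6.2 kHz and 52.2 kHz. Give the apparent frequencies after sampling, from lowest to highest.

3 kHz, 6.2 kHz

fs/2 = 9.2 kHz.
30.6 kHz mod fs = 12.2 kHz.
12.2 kHz > fs/2 = 9.2 kHz, folds to fs − 12.2 kHz = 6.2 kHz.
6.2 kHz ≤ fs/2 = 9.2 kHz, passes unchanged.
52.2 kHz mod fs = 15.4 kHz.
15.4 kHz > fs/2 = 9.2 kHz, folds to fs − 15.4 kHz = 3 kHz.
Distinct values: {3 kHz, 6.2 kHz}.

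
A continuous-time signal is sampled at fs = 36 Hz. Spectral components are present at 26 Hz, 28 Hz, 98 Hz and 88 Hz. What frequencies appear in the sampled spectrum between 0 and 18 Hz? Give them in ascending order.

8 Hz, 10 Hz, 16 Hz

fs/2 = 18 Hz.
26 Hz > fs/2 = 18 Hz, folds to fs − 26 Hz = 10 Hz.
28 Hz > fs/2 = 18 Hz, folds to fs − 28 Hz = 8 Hz.
98 Hz mod fs = 26 Hz.
26 Hz > fs/2 = 18 Hz, folds to fs − 26 Hz = 10 Hz.
88 Hz mod fs = 16 Hz.
16 Hz ≤ fs/2 = 18 Hz, appears at 16 Hz.
Distinct values: {8 Hz, 10 Hz, 16 Hz}.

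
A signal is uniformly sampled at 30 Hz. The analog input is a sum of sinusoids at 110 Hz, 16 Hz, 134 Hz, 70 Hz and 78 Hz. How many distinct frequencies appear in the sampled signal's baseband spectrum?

3

fs/2 = 15 Hz.
110 Hz mod fs = 20 Hz.
20 Hz > fs/2 = 15 Hz, folds to fs − 20 Hz = 10 Hz.
16 Hz > fs/2 = 15 Hz, folds to fs − 16 Hz = 14 Hz.
134 Hz mod fs = 14 Hz.
14 Hz ≤ fs/2 = 15 Hz, appears at 14 Hz.
70 Hz mod fs = 10 Hz.
10 Hz ≤ fs/2 = 15 Hz, appears at 10 Hz.
78 Hz mod fs = 18 Hz.
18 Hz > fs/2 = 15 Hz, folds to fs − 18 Hz = 12 Hz.
Distinct values: {10 Hz, 12 Hz, 14 Hz} → 3.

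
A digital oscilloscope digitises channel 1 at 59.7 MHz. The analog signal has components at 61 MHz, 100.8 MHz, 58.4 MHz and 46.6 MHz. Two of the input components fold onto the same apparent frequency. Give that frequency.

1.3 MHz

fs/2 = 29.85 MHz.
61 MHz mod fs = 1.3 MHz.
1.3 MHz ≤ fs/2 = 29.85 MHz, appears at 1.3 MHz.
100.8 MHz mod fs = 41.1 MHz.
41.1 MHz > fs/2 = 29.85 MHz, folds to fs − 41.1 MHz = 18.6 MHz.
58.4 MHz > fs/2 = 29.85 MHz, folds to fs − 58.4 MHz = 1.3 MHz.
46.6 MHz > fs/2 = 29.85 MHz, folds to fs − 46.6 MHz = 13.1 MHz.
58.4 MHz and 61 MHz both map to 1.3 MHz.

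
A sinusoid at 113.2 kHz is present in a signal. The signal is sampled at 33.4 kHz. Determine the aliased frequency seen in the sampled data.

13 kHz

113.2 kHz mod fs = 13 kHz.
13 kHz ≤ fs/2 = 16.7 kHz, appears at 13 kHz.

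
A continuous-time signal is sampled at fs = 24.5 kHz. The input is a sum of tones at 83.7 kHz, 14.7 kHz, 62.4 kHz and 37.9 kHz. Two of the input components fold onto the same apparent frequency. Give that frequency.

fs/2 = 12.25 kHz.
83.7 kHz mod fs = 10.2 kHz.
10.2 kHz ≤ fs/2 = 12.25 kHz, appears at 10.2 kHz.
14.7 kHz > fs/2 = 12.25 kHz, folds to fs − 14.7 kHz = 9.8 kHz.
62.4 kHz mod fs = 13.4 kHz.
13.4 kHz > fs/2 = 12.25 kHz, folds to fs − 13.4 kHz = 11.1 kHz.
37.9 kHz mod fs = 13.4 kHz.
13.4 kHz > fs/2 = 12.25 kHz, folds to fs − 13.4 kHz = 11.1 kHz.
37.9 kHz and 62.4 kHz both map to 11.1 kHz.

11.1 kHz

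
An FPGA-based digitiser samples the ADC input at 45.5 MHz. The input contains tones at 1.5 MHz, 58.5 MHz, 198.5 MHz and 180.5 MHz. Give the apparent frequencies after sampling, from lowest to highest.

fs/2 = 22.75 MHz.
1.5 MHz ≤ fs/2 = 22.75 MHz, passes unchanged.
58.5 MHz mod fs = 13 MHz.
13 MHz ≤ fs/2 = 22.75 MHz, appears at 13 MHz.
198.5 MHz mod fs = 16.5 MHz.
16.5 MHz ≤ fs/2 = 22.75 MHz, appears at 16.5 MHz.
180.5 MHz mod fs = 44 MHz.
44 MHz > fs/2 = 22.75 MHz, folds to fs − 44 MHz = 1.5 MHz.
Distinct values: {1.5 MHz, 13 MHz, 16.5 MHz}.

1.5 MHz, 13 MHz, 16.5 MHz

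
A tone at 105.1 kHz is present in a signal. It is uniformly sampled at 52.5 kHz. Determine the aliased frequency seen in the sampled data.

105.1 kHz mod fs = 0.1 kHz.
0.1 kHz ≤ fs/2 = 26.25 kHz, appears at 0.1 kHz.

0.1 kHz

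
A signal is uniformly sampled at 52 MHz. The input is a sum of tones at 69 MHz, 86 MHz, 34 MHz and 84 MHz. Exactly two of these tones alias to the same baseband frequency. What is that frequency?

fs/2 = 26 MHz.
69 MHz mod fs = 17 MHz.
17 MHz ≤ fs/2 = 26 MHz, appears at 17 MHz.
86 MHz mod fs = 34 MHz.
34 MHz > fs/2 = 26 MHz, folds to fs − 34 MHz = 18 MHz.
34 MHz > fs/2 = 26 MHz, folds to fs − 34 MHz = 18 MHz.
84 MHz mod fs = 32 MHz.
32 MHz > fs/2 = 26 MHz, folds to fs − 32 MHz = 20 MHz.
34 MHz and 86 MHz both map to 18 MHz.

18 MHz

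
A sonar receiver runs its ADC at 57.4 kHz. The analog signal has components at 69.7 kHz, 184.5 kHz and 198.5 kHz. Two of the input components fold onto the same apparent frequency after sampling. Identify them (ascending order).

69.7 kHz, 184.5 kHz

fs/2 = 28.7 kHz.
69.7 kHz mod fs = 12.3 kHz.
12.3 kHz ≤ fs/2 = 28.7 kHz, appears at 12.3 kHz.
184.5 kHz mod fs = 12.3 kHz.
12.3 kHz ≤ fs/2 = 28.7 kHz, appears at 12.3 kHz.
198.5 kHz mod fs = 26.3 kHz.
26.3 kHz ≤ fs/2 = 28.7 kHz, appears at 26.3 kHz.
69.7 kHz and 184.5 kHz both map to 12.3 kHz.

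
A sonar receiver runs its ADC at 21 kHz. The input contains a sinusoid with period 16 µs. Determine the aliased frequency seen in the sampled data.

T = 16 µs → f = 1/T = 62.5 kHz.
62.5 kHz mod fs = 20.5 kHz.
20.5 kHz > fs/2 = 10.5 kHz, folds to fs − 20.5 kHz = 0.5 kHz.

0.5 kHz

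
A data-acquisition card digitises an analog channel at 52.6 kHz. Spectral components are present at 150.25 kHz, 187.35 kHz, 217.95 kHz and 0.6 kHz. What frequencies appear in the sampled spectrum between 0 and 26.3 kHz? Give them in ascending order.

0.6 kHz, 7.55 kHz, 23.05 kHz

fs/2 = 26.3 kHz.
150.25 kHz mod fs = 45.05 kHz.
45.05 kHz > fs/2 = 26.3 kHz, folds to fs − 45.05 kHz = 7.55 kHz.
187.35 kHz mod fs = 29.55 kHz.
29.55 kHz > fs/2 = 26.3 kHz, folds to fs − 29.55 kHz = 23.05 kHz.
217.95 kHz mod fs = 7.55 kHz.
7.55 kHz ≤ fs/2 = 26.3 kHz, appears at 7.55 kHz.
0.6 kHz ≤ fs/2 = 26.3 kHz, passes unchanged.
Distinct values: {0.6 kHz, 7.55 kHz, 23.05 kHz}.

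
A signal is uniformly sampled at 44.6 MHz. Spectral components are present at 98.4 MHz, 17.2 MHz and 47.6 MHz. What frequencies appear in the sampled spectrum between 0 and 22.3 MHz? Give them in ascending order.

fs/2 = 22.3 MHz.
98.4 MHz mod fs = 9.2 MHz.
9.2 MHz ≤ fs/2 = 22.3 MHz, appears at 9.2 MHz.
17.2 MHz ≤ fs/2 = 22.3 MHz, passes unchanged.
47.6 MHz mod fs = 3 MHz.
3 MHz ≤ fs/2 = 22.3 MHz, appears at 3 MHz.
Distinct values: {3 MHz, 9.2 MHz, 17.2 MHz}.

3 MHz, 9.2 MHz, 17.2 MHz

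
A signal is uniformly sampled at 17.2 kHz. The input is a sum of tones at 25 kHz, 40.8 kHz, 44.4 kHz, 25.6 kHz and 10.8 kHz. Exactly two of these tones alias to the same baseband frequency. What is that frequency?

fs/2 = 8.6 kHz.
25 kHz mod fs = 7.8 kHz.
7.8 kHz ≤ fs/2 = 8.6 kHz, appears at 7.8 kHz.
40.8 kHz mod fs = 6.4 kHz.
6.4 kHz ≤ fs/2 = 8.6 kHz, appears at 6.4 kHz.
44.4 kHz mod fs = 10 kHz.
10 kHz > fs/2 = 8.6 kHz, folds to fs − 10 kHz = 7.2 kHz.
25.6 kHz mod fs = 8.4 kHz.
8.4 kHz ≤ fs/2 = 8.6 kHz, appears at 8.4 kHz.
10.8 kHz > fs/2 = 8.6 kHz, folds to fs − 10.8 kHz = 6.4 kHz.
10.8 kHz and 40.8 kHz both map to 6.4 kHz.

6.4 kHz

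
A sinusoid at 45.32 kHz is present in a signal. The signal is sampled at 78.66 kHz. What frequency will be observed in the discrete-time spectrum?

45.32 kHz > fs/2 = 39.33 kHz, folds to fs − 45.32 kHz = 33.34 kHz.

33.34 kHz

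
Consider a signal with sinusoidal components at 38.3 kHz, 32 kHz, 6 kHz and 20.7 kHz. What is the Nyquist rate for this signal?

76.6 kHz

Highest-frequency component: 38.3 kHz.
Nyquist rate = 2 × 38.3 kHz = 76.6 kHz.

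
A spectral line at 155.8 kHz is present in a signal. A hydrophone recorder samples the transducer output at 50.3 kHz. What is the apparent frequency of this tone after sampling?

4.9 kHz

155.8 kHz mod fs = 4.9 kHz.
4.9 kHz ≤ fs/2 = 25.15 kHz, appears at 4.9 kHz.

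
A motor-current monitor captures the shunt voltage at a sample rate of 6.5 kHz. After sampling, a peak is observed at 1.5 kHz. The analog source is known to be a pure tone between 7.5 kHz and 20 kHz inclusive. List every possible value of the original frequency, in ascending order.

Frequencies that alias to 1.5 kHz are k·fs ± 1.5 kHz for integer k ≥ 0.
k=0: 1.5 kHz.
k=1: 5 kHz, 8 kHz.
k=2: 11.5 kHz, 14.5 kHz.
k=3: 18 kHz, 21 kHz.
k=4: 24.5 kHz, 27.5 kHz.
Within [7.5 kHz, 20 kHz]: 8 kHz, 11.5 kHz, 14.5 kHz, 18 kHz.

8 kHz, 11.5 kHz, 14.5 kHz, 18 kHz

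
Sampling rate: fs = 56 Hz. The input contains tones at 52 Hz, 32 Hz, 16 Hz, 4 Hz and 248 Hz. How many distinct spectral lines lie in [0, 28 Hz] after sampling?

3

fs/2 = 28 Hz.
52 Hz > fs/2 = 28 Hz, folds to fs − 52 Hz = 4 Hz.
32 Hz > fs/2 = 28 Hz, folds to fs − 32 Hz = 24 Hz.
16 Hz ≤ fs/2 = 28 Hz, passes unchanged.
4 Hz ≤ fs/2 = 28 Hz, passes unchanged.
248 Hz mod fs = 24 Hz.
24 Hz ≤ fs/2 = 28 Hz, appears at 24 Hz.
Distinct values: {4 Hz, 16 Hz, 24 Hz} → 3.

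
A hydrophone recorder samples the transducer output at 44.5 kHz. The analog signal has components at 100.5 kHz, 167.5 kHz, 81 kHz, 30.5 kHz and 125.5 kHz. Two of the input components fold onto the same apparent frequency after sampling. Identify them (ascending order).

81 kHz, 125.5 kHz

fs/2 = 22.25 kHz.
100.5 kHz mod fs = 11.5 kHz.
11.5 kHz ≤ fs/2 = 22.25 kHz, appears at 11.5 kHz.
167.5 kHz mod fs = 34 kHz.
34 kHz > fs/2 = 22.25 kHz, folds to fs − 34 kHz = 10.5 kHz.
81 kHz mod fs = 36.5 kHz.
36.5 kHz > fs/2 = 22.25 kHz, folds to fs − 36.5 kHz = 8 kHz.
30.5 kHz > fs/2 = 22.25 kHz, folds to fs − 30.5 kHz = 14 kHz.
125.5 kHz mod fs = 36.5 kHz.
36.5 kHz > fs/2 = 22.25 kHz, folds to fs − 36.5 kHz = 8 kHz.
81 kHz and 125.5 kHz both map to 8 kHz.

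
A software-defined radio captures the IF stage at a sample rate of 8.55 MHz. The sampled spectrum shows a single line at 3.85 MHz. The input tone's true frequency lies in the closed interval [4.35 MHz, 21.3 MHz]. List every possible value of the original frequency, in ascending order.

4.7 MHz, 12.4 MHz, 13.25 MHz, 20.95 MHz

Frequencies that alias to 3.85 MHz are k·fs ± 3.85 MHz for integer k ≥ 0.
k=0: 3.85 MHz.
k=1: 4.7 MHz, 12.4 MHz.
k=2: 13.25 MHz, 20.95 MHz.
k=3: 21.8 MHz, 29.5 MHz.
Within [4.35 MHz, 21.3 MHz]: 4.7 MHz, 12.4 MHz, 13.25 MHz, 20.95 MHz.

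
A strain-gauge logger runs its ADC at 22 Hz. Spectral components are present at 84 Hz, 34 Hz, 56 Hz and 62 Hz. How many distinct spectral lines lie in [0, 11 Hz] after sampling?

fs/2 = 11 Hz.
84 Hz mod fs = 18 Hz.
18 Hz > fs/2 = 11 Hz, folds to fs − 18 Hz = 4 Hz.
34 Hz mod fs = 12 Hz.
12 Hz > fs/2 = 11 Hz, folds to fs − 12 Hz = 10 Hz.
56 Hz mod fs = 12 Hz.
12 Hz > fs/2 = 11 Hz, folds to fs − 12 Hz = 10 Hz.
62 Hz mod fs = 18 Hz.
18 Hz > fs/2 = 11 Hz, folds to fs − 18 Hz = 4 Hz.
Distinct values: {4 Hz, 10 Hz} → 2.

2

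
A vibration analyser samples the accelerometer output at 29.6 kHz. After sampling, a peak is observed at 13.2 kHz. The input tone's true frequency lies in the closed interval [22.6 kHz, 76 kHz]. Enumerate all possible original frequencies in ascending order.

Frequencies that alias to 13.2 kHz are k·fs ± 13.2 kHz for integer k ≥ 0.
k=0: 13.2 kHz.
k=1: 16.4 kHz, 42.8 kHz.
k=2: 46 kHz, 72.4 kHz.
k=3: 75.6 kHz, 102 kHz.
k=4: 105.2 kHz, 131.6 kHz.
Within [22.6 kHz, 76 kHz]: 42.8 kHz, 46 kHz, 72.4 kHz, 75.6 kHz.

42.8 kHz, 46 kHz, 72.4 kHz, 75.6 kHz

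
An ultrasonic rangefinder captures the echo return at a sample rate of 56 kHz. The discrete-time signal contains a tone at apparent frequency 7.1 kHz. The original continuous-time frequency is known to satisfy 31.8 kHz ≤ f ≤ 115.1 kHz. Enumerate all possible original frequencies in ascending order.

48.9 kHz, 63.1 kHz, 104.9 kHz

Frequencies that alias to 7.1 kHz are k·fs ± 7.1 kHz for integer k ≥ 0.
k=0: 7.1 kHz.
k=1: 48.9 kHz, 63.1 kHz.
k=2: 104.9 kHz, 119.1 kHz.
k=3: 160.9 kHz, 175.1 kHz.
Within [31.8 kHz, 115.1 kHz]: 48.9 kHz, 63.1 kHz, 104.9 kHz.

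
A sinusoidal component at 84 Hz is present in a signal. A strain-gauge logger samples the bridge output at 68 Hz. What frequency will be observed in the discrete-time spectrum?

16 Hz

84 Hz mod fs = 16 Hz.
16 Hz ≤ fs/2 = 34 Hz, appears at 16 Hz.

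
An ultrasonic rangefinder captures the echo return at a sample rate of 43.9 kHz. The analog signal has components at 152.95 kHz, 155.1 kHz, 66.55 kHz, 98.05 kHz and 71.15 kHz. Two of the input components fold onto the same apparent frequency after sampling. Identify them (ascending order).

fs/2 = 21.95 kHz.
152.95 kHz mod fs = 21.25 kHz.
21.25 kHz ≤ fs/2 = 21.95 kHz, appears at 21.25 kHz.
155.1 kHz mod fs = 23.4 kHz.
23.4 kHz > fs/2 = 21.95 kHz, folds to fs − 23.4 kHz = 20.5 kHz.
66.55 kHz mod fs = 22.65 kHz.
22.65 kHz > fs/2 = 21.95 kHz, folds to fs − 22.65 kHz = 21.25 kHz.
98.05 kHz mod fs = 10.25 kHz.
10.25 kHz ≤ fs/2 = 21.95 kHz, appears at 10.25 kHz.
71.15 kHz mod fs = 27.25 kHz.
27.25 kHz > fs/2 = 21.95 kHz, folds to fs − 27.25 kHz = 16.65 kHz.
66.55 kHz and 152.95 kHz both map to 21.25 kHz.

66.55 kHz, 152.95 kHz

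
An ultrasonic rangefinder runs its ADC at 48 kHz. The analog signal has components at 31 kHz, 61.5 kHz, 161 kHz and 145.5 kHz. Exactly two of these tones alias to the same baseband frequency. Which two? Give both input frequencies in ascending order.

fs/2 = 24 kHz.
31 kHz > fs/2 = 24 kHz, folds to fs − 31 kHz = 17 kHz.
61.5 kHz mod fs = 13.5 kHz.
13.5 kHz ≤ fs/2 = 24 kHz, appears at 13.5 kHz.
161 kHz mod fs = 17 kHz.
17 kHz ≤ fs/2 = 24 kHz, appears at 17 kHz.
145.5 kHz mod fs = 1.5 kHz.
1.5 kHz ≤ fs/2 = 24 kHz, appears at 1.5 kHz.
31 kHz and 161 kHz both map to 17 kHz.

31 kHz, 161 kHz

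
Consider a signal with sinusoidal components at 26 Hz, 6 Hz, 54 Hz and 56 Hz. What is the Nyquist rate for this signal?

112 Hz

Highest-frequency component: 56 Hz.
Nyquist rate = 2 × 56 Hz = 112 Hz.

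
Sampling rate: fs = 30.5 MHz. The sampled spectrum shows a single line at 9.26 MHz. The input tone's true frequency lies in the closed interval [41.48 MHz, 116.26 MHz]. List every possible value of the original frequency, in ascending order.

51.74 MHz, 70.26 MHz, 82.24 MHz, 100.76 MHz, 112.74 MHz

Frequencies that alias to 9.26 MHz are k·fs ± 9.26 MHz for integer k ≥ 0.
k=0: 9.26 MHz.
k=1: 21.24 MHz, 39.76 MHz.
k=2: 51.74 MHz, 70.26 MHz.
k=3: 82.24 MHz, 100.76 MHz.
k=4: 112.74 MHz, 131.26 MHz.
k=5: 143.24 MHz, 161.76 MHz.
Within [41.48 MHz, 116.26 MHz]: 51.74 MHz, 70.26 MHz, 82.24 MHz, 100.76 MHz, 112.74 MHz.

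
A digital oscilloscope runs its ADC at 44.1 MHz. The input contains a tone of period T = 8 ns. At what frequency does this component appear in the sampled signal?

T = 8 ns → f = 1/T = 125 MHz.
125 MHz mod fs = 36.8 MHz.
36.8 MHz > fs/2 = 22.05 MHz, folds to fs − 36.8 MHz = 7.3 MHz.

7.3 MHz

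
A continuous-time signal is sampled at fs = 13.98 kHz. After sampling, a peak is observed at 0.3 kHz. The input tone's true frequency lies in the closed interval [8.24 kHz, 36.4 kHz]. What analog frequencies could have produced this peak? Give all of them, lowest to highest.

13.68 kHz, 14.28 kHz, 27.66 kHz, 28.26 kHz

Frequencies that alias to 0.3 kHz are k·fs ± 0.3 kHz for integer k ≥ 0.
k=0: 0.3 kHz.
k=1: 13.68 kHz, 14.28 kHz.
k=2: 27.66 kHz, 28.26 kHz.
k=3: 41.64 kHz, 42.24 kHz.
Within [8.24 kHz, 36.4 kHz]: 13.68 kHz, 14.28 kHz, 27.66 kHz, 28.26 kHz.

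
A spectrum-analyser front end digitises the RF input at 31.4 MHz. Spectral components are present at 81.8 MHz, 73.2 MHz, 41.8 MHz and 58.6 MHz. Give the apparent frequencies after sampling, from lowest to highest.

4.2 MHz, 10.4 MHz, 12.4 MHz

fs/2 = 15.7 MHz.
81.8 MHz mod fs = 19 MHz.
19 MHz > fs/2 = 15.7 MHz, folds to fs − 19 MHz = 12.4 MHz.
73.2 MHz mod fs = 10.4 MHz.
10.4 MHz ≤ fs/2 = 15.7 MHz, appears at 10.4 MHz.
41.8 MHz mod fs = 10.4 MHz.
10.4 MHz ≤ fs/2 = 15.7 MHz, appears at 10.4 MHz.
58.6 MHz mod fs = 27.2 MHz.
27.2 MHz > fs/2 = 15.7 MHz, folds to fs − 27.2 MHz = 4.2 MHz.
Distinct values: {4.2 MHz, 10.4 MHz, 12.4 MHz}.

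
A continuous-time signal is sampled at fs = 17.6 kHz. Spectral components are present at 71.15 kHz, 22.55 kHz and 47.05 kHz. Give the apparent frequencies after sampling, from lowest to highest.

0.75 kHz, 4.95 kHz, 5.75 kHz

fs/2 = 8.8 kHz.
71.15 kHz mod fs = 0.75 kHz.
0.75 kHz ≤ fs/2 = 8.8 kHz, appears at 0.75 kHz.
22.55 kHz mod fs = 4.95 kHz.
4.95 kHz ≤ fs/2 = 8.8 kHz, appears at 4.95 kHz.
47.05 kHz mod fs = 11.85 kHz.
11.85 kHz > fs/2 = 8.8 kHz, folds to fs − 11.85 kHz = 5.75 kHz.
Distinct values: {0.75 kHz, 4.95 kHz, 5.75 kHz}.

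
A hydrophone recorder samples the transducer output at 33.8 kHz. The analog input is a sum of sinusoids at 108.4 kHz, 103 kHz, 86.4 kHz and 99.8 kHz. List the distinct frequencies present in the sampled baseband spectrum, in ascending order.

fs/2 = 16.9 kHz.
108.4 kHz mod fs = 7 kHz.
7 kHz ≤ fs/2 = 16.9 kHz, appears at 7 kHz.
103 kHz mod fs = 1.6 kHz.
1.6 kHz ≤ fs/2 = 16.9 kHz, appears at 1.6 kHz.
86.4 kHz mod fs = 18.8 kHz.
18.8 kHz > fs/2 = 16.9 kHz, folds to fs − 18.8 kHz = 15 kHz.
99.8 kHz mod fs = 32.2 kHz.
32.2 kHz > fs/2 = 16.9 kHz, folds to fs − 32.2 kHz = 1.6 kHz.
Distinct values: {1.6 kHz, 7 kHz, 15 kHz}.

1.6 kHz, 7 kHz, 15 kHz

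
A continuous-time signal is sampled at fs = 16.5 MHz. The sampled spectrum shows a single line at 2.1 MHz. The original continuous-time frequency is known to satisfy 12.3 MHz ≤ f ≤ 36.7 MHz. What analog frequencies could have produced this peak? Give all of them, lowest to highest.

Frequencies that alias to 2.1 MHz are k·fs ± 2.1 MHz for integer k ≥ 0.
k=0: 2.1 MHz.
k=1: 14.4 MHz, 18.6 MHz.
k=2: 30.9 MHz, 35.1 MHz.
k=3: 47.4 MHz, 51.6 MHz.
Within [12.3 MHz, 36.7 MHz]: 14.4 MHz, 18.6 MHz, 30.9 MHz, 35.1 MHz.

14.4 MHz, 18.6 MHz, 30.9 MHz, 35.1 MHz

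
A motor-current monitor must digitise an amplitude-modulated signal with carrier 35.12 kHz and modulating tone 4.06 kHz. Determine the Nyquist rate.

78.36 kHz

AM sidebands sit at fc ± fm = 31.06 kHz and 39.18 kHz.
Highest-frequency component: 39.18 kHz.
Nyquist rate = 2 × 39.18 kHz = 78.36 kHz.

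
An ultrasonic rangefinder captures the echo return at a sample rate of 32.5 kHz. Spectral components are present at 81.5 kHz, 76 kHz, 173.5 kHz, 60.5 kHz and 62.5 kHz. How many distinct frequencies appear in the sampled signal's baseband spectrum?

4

fs/2 = 16.25 kHz.
81.5 kHz mod fs = 16.5 kHz.
16.5 kHz > fs/2 = 16.25 kHz, folds to fs − 16.5 kHz = 16 kHz.
76 kHz mod fs = 11 kHz.
11 kHz ≤ fs/2 = 16.25 kHz, appears at 11 kHz.
173.5 kHz mod fs = 11 kHz.
11 kHz ≤ fs/2 = 16.25 kHz, appears at 11 kHz.
60.5 kHz mod fs = 28 kHz.
28 kHz > fs/2 = 16.25 kHz, folds to fs − 28 kHz = 4.5 kHz.
62.5 kHz mod fs = 30 kHz.
30 kHz > fs/2 = 16.25 kHz, folds to fs − 30 kHz = 2.5 kHz.
Distinct values: {2.5 kHz, 4.5 kHz, 11 kHz, 16 kHz} → 4.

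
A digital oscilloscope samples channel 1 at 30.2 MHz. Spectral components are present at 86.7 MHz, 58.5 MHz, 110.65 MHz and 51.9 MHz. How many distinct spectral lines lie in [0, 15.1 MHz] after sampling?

4

fs/2 = 15.1 MHz.
86.7 MHz mod fs = 26.3 MHz.
26.3 MHz > fs/2 = 15.1 MHz, folds to fs − 26.3 MHz = 3.9 MHz.
58.5 MHz mod fs = 28.3 MHz.
28.3 MHz > fs/2 = 15.1 MHz, folds to fs − 28.3 MHz = 1.9 MHz.
110.65 MHz mod fs = 20.05 MHz.
20.05 MHz > fs/2 = 15.1 MHz, folds to fs − 20.05 MHz = 10.15 MHz.
51.9 MHz mod fs = 21.7 MHz.
21.7 MHz > fs/2 = 15.1 MHz, folds to fs − 21.7 MHz = 8.5 MHz.
Distinct values: {1.9 MHz, 3.9 MHz, 8.5 MHz, 10.15 MHz} → 4.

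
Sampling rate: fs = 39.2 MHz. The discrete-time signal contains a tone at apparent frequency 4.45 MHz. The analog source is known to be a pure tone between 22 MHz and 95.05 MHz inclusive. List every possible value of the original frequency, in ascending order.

34.75 MHz, 43.65 MHz, 73.95 MHz, 82.85 MHz

Frequencies that alias to 4.45 MHz are k·fs ± 4.45 MHz for integer k ≥ 0.
k=0: 4.45 MHz.
k=1: 34.75 MHz, 43.65 MHz.
k=2: 73.95 MHz, 82.85 MHz.
k=3: 113.15 MHz, 122.05 MHz.
Within [22 MHz, 95.05 MHz]: 34.75 MHz, 43.65 MHz, 73.95 MHz, 82.85 MHz.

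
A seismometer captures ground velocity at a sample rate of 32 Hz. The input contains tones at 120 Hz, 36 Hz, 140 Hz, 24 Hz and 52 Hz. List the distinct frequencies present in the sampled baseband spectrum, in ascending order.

fs/2 = 16 Hz.
120 Hz mod fs = 24 Hz.
24 Hz > fs/2 = 16 Hz, folds to fs − 24 Hz = 8 Hz.
36 Hz mod fs = 4 Hz.
4 Hz ≤ fs/2 = 16 Hz, appears at 4 Hz.
140 Hz mod fs = 12 Hz.
12 Hz ≤ fs/2 = 16 Hz, appears at 12 Hz.
24 Hz > fs/2 = 16 Hz, folds to fs − 24 Hz = 8 Hz.
52 Hz mod fs = 20 Hz.
20 Hz > fs/2 = 16 Hz, folds to fs − 20 Hz = 12 Hz.
Distinct values: {4 Hz, 8 Hz, 12 Hz}.

4 Hz, 8 Hz, 12 Hz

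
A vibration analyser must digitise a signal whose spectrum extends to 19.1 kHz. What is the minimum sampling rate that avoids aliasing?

38.2 kHz

Nyquist rate = 2 × 19.1 kHz = 38.2 kHz.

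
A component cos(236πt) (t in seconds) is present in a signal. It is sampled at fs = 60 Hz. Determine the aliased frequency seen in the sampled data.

2 Hz

ω = 236π rad/s → f = ω/(2π) = 118 Hz.
118 Hz mod fs = 58 Hz.
58 Hz > fs/2 = 30 Hz, folds to fs − 58 Hz = 2 Hz.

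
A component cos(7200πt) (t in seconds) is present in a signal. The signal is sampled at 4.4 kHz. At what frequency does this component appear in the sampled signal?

0.8 kHz

ω = 7200π rad/s → f = ω/(2π) = 3600 Hz = 3.6 kHz.
3.6 kHz > fs/2 = 2.2 kHz, folds to fs − 3.6 kHz = 0.8 kHz.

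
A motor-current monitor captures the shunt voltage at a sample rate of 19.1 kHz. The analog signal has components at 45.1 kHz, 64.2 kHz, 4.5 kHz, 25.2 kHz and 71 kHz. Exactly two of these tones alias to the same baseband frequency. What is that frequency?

fs/2 = 9.55 kHz.
45.1 kHz mod fs = 6.9 kHz.
6.9 kHz ≤ fs/2 = 9.55 kHz, appears at 6.9 kHz.
64.2 kHz mod fs = 6.9 kHz.
6.9 kHz ≤ fs/2 = 9.55 kHz, appears at 6.9 kHz.
4.5 kHz ≤ fs/2 = 9.55 kHz, passes unchanged.
25.2 kHz mod fs = 6.1 kHz.
6.1 kHz ≤ fs/2 = 9.55 kHz, appears at 6.1 kHz.
71 kHz mod fs = 13.7 kHz.
13.7 kHz > fs/2 = 9.55 kHz, folds to fs − 13.7 kHz = 5.4 kHz.
45.1 kHz and 64.2 kHz both map to 6.9 kHz.

6.9 kHz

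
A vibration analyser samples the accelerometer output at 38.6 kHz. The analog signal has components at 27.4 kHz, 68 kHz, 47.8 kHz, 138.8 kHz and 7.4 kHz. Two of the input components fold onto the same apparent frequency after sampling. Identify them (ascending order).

fs/2 = 19.3 kHz.
27.4 kHz > fs/2 = 19.3 kHz, folds to fs − 27.4 kHz = 11.2 kHz.
68 kHz mod fs = 29.4 kHz.
29.4 kHz > fs/2 = 19.3 kHz, folds to fs − 29.4 kHz = 9.2 kHz.
47.8 kHz mod fs = 9.2 kHz.
9.2 kHz ≤ fs/2 = 19.3 kHz, appears at 9.2 kHz.
138.8 kHz mod fs = 23 kHz.
23 kHz > fs/2 = 19.3 kHz, folds to fs − 23 kHz = 15.6 kHz.
7.4 kHz ≤ fs/2 = 19.3 kHz, passes unchanged.
47.8 kHz and 68 kHz both map to 9.2 kHz.

47.8 kHz, 68 kHz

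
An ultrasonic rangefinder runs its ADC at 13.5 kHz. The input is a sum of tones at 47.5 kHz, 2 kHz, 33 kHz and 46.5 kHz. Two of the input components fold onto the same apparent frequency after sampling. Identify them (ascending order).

fs/2 = 6.75 kHz.
47.5 kHz mod fs = 7 kHz.
7 kHz > fs/2 = 6.75 kHz, folds to fs − 7 kHz = 6.5 kHz.
2 kHz ≤ fs/2 = 6.75 kHz, passes unchanged.
33 kHz mod fs = 6 kHz.
6 kHz ≤ fs/2 = 6.75 kHz, appears at 6 kHz.
46.5 kHz mod fs = 6 kHz.
6 kHz ≤ fs/2 = 6.75 kHz, appears at 6 kHz.
33 kHz and 46.5 kHz both map to 6 kHz.

33 kHz, 46.5 kHz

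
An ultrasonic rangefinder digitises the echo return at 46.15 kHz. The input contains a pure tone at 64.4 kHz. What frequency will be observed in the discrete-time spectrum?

18.25 kHz

64.4 kHz mod fs = 18.25 kHz.
18.25 kHz ≤ fs/2 = 23.075 kHz, appears at 18.25 kHz.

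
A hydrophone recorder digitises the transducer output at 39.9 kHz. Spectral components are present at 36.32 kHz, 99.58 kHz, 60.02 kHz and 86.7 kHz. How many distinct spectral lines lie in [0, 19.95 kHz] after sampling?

fs/2 = 19.95 kHz.
36.32 kHz > fs/2 = 19.95 kHz, folds to fs − 36.32 kHz = 3.58 kHz.
99.58 kHz mod fs = 19.78 kHz.
19.78 kHz ≤ fs/2 = 19.95 kHz, appears at 19.78 kHz.
60.02 kHz mod fs = 20.12 kHz.
20.12 kHz > fs/2 = 19.95 kHz, folds to fs − 20.12 kHz = 19.78 kHz.
86.7 kHz mod fs = 6.9 kHz.
6.9 kHz ≤ fs/2 = 19.95 kHz, appears at 6.9 kHz.
Distinct values: {3.58 kHz, 6.9 kHz, 19.78 kHz} → 3.

3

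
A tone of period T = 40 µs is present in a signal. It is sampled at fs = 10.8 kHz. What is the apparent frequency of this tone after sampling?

3.4 kHz

T = 40 µs → f = 1/T = 25 kHz.
25 kHz mod fs = 3.4 kHz.
3.4 kHz ≤ fs/2 = 5.4 kHz, appears at 3.4 kHz.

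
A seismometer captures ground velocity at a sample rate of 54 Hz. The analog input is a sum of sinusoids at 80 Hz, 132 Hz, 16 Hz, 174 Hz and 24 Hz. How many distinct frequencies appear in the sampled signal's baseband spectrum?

4

fs/2 = 27 Hz.
80 Hz mod fs = 26 Hz.
26 Hz ≤ fs/2 = 27 Hz, appears at 26 Hz.
132 Hz mod fs = 24 Hz.
24 Hz ≤ fs/2 = 27 Hz, appears at 24 Hz.
16 Hz ≤ fs/2 = 27 Hz, passes unchanged.
174 Hz mod fs = 12 Hz.
12 Hz ≤ fs/2 = 27 Hz, appears at 12 Hz.
24 Hz ≤ fs/2 = 27 Hz, passes unchanged.
Distinct values: {12 Hz, 16 Hz, 24 Hz, 26 Hz} → 4.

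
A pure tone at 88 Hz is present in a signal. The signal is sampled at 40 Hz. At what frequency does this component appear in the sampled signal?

88 Hz mod fs = 8 Hz.
8 Hz ≤ fs/2 = 20 Hz, appears at 8 Hz.

8 Hz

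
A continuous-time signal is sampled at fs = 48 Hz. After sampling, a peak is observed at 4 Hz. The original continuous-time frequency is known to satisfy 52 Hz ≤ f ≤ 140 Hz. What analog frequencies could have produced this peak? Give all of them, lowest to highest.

52 Hz, 92 Hz, 100 Hz, 140 Hz

Frequencies that alias to 4 Hz are k·fs ± 4 Hz for integer k ≥ 0.
k=0: 4 Hz.
k=1: 44 Hz, 52 Hz.
k=2: 92 Hz, 100 Hz.
k=3: 140 Hz, 148 Hz.
k=4: 188 Hz, 196 Hz.
Within [52 Hz, 140 Hz]: 52 Hz, 92 Hz, 100 Hz, 140 Hz.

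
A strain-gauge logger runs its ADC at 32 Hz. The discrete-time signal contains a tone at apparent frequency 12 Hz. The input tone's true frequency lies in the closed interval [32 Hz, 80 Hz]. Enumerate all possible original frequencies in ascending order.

Frequencies that alias to 12 Hz are k·fs ± 12 Hz for integer k ≥ 0.
k=0: 12 Hz.
k=1: 20 Hz, 44 Hz.
k=2: 52 Hz, 76 Hz.
k=3: 84 Hz, 108 Hz.
Within [32 Hz, 80 Hz]: 44 Hz, 52 Hz, 76 Hz.

44 Hz, 52 Hz, 76 Hz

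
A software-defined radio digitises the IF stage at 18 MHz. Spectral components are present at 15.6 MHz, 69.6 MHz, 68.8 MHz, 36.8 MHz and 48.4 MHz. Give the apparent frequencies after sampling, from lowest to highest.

0.8 MHz, 2.4 MHz, 3.2 MHz, 5.6 MHz

fs/2 = 9 MHz.
15.6 MHz > fs/2 = 9 MHz, folds to fs − 15.6 MHz = 2.4 MHz.
69.6 MHz mod fs = 15.6 MHz.
15.6 MHz > fs/2 = 9 MHz, folds to fs − 15.6 MHz = 2.4 MHz.
68.8 MHz mod fs = 14.8 MHz.
14.8 MHz > fs/2 = 9 MHz, folds to fs − 14.8 MHz = 3.2 MHz.
36.8 MHz mod fs = 0.8 MHz.
0.8 MHz ≤ fs/2 = 9 MHz, appears at 0.8 MHz.
48.4 MHz mod fs = 12.4 MHz.
12.4 MHz > fs/2 = 9 MHz, folds to fs − 12.4 MHz = 5.6 MHz.
Distinct values: {0.8 MHz, 2.4 MHz, 3.2 MHz, 5.6 MHz}.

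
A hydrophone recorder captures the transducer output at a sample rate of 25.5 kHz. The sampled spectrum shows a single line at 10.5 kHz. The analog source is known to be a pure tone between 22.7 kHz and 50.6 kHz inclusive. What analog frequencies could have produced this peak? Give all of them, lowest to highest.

Frequencies that alias to 10.5 kHz are k·fs ± 10.5 kHz for integer k ≥ 0.
k=0: 10.5 kHz.
k=1: 15 kHz, 36 kHz.
k=2: 40.5 kHz, 61.5 kHz.
k=3: 66 kHz, 87 kHz.
Within [22.7 kHz, 50.6 kHz]: 36 kHz, 40.5 kHz.

36 kHz, 40.5 kHz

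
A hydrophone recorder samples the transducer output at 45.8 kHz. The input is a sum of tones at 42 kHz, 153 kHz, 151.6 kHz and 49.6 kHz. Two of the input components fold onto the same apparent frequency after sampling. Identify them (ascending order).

fs/2 = 22.9 kHz.
42 kHz > fs/2 = 22.9 kHz, folds to fs − 42 kHz = 3.8 kHz.
153 kHz mod fs = 15.6 kHz.
15.6 kHz ≤ fs/2 = 22.9 kHz, appears at 15.6 kHz.
151.6 kHz mod fs = 14.2 kHz.
14.2 kHz ≤ fs/2 = 22.9 kHz, appears at 14.2 kHz.
49.6 kHz mod fs = 3.8 kHz.
3.8 kHz ≤ fs/2 = 22.9 kHz, appears at 3.8 kHz.
42 kHz and 49.6 kHz both map to 3.8 kHz.

42 kHz, 49.6 kHz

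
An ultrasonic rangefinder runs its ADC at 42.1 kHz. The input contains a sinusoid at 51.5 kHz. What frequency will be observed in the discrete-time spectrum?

51.5 kHz mod fs = 9.4 kHz.
9.4 kHz ≤ fs/2 = 21.05 kHz, appears at 9.4 kHz.

9.4 kHz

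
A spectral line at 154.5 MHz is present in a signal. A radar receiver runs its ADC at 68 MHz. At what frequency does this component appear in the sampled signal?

154.5 MHz mod fs = 18.5 MHz.
18.5 MHz ≤ fs/2 = 34 MHz, appears at 18.5 MHz.

18.5 MHz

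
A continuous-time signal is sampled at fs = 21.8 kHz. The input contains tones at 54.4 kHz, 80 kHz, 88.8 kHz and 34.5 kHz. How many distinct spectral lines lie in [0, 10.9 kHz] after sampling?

4

fs/2 = 10.9 kHz.
54.4 kHz mod fs = 10.8 kHz.
10.8 kHz ≤ fs/2 = 10.9 kHz, appears at 10.8 kHz.
80 kHz mod fs = 14.6 kHz.
14.6 kHz > fs/2 = 10.9 kHz, folds to fs − 14.6 kHz = 7.2 kHz.
88.8 kHz mod fs = 1.6 kHz.
1.6 kHz ≤ fs/2 = 10.9 kHz, appears at 1.6 kHz.
34.5 kHz mod fs = 12.7 kHz.
12.7 kHz > fs/2 = 10.9 kHz, folds to fs − 12.7 kHz = 9.1 kHz.
Distinct values: {1.6 kHz, 7.2 kHz, 9.1 kHz, 10.8 kHz} → 4.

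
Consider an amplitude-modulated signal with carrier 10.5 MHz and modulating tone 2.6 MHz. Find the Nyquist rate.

26.2 MHz

AM sidebands sit at fc ± fm = 7.9 MHz and 13.1 MHz.
Highest-frequency component: 13.1 MHz.
Nyquist rate = 2 × 13.1 MHz = 26.2 MHz.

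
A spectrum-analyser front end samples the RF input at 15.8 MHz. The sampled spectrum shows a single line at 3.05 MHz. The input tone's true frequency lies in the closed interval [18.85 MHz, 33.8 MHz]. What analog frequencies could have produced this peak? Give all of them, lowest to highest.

18.85 MHz, 28.55 MHz

Frequencies that alias to 3.05 MHz are k·fs ± 3.05 MHz for integer k ≥ 0.
k=0: 3.05 MHz.
k=1: 12.75 MHz, 18.85 MHz.
k=2: 28.55 MHz, 34.65 MHz.
k=3: 44.35 MHz, 50.45 MHz.
Within [18.85 MHz, 33.8 MHz]: 18.85 MHz, 28.55 MHz.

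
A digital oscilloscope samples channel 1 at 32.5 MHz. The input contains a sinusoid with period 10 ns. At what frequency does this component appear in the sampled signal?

T = 10 ns → f = 1/T = 100 MHz.
100 MHz mod fs = 2.5 MHz.
2.5 MHz ≤ fs/2 = 16.25 MHz, appears at 2.5 MHz.

2.5 MHz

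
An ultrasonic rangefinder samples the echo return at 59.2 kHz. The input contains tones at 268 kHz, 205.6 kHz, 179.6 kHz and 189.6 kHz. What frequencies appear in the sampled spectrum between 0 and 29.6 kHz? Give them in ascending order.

fs/2 = 29.6 kHz.
268 kHz mod fs = 31.2 kHz.
31.2 kHz > fs/2 = 29.6 kHz, folds to fs − 31.2 kHz = 28 kHz.
205.6 kHz mod fs = 28 kHz.
28 kHz ≤ fs/2 = 29.6 kHz, appears at 28 kHz.
179.6 kHz mod fs = 2 kHz.
2 kHz ≤ fs/2 = 29.6 kHz, appears at 2 kHz.
189.6 kHz mod fs = 12 kHz.
12 kHz ≤ fs/2 = 29.6 kHz, appears at 12 kHz.
Distinct values: {2 kHz, 12 kHz, 28 kHz}.

2 kHz, 12 kHz, 28 kHz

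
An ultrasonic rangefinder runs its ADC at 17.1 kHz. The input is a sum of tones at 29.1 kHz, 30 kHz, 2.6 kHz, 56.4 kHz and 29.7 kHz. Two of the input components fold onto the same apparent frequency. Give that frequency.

5.1 kHz

fs/2 = 8.55 kHz.
29.1 kHz mod fs = 12 kHz.
12 kHz > fs/2 = 8.55 kHz, folds to fs − 12 kHz = 5.1 kHz.
30 kHz mod fs = 12.9 kHz.
12.9 kHz > fs/2 = 8.55 kHz, folds to fs − 12.9 kHz = 4.2 kHz.
2.6 kHz ≤ fs/2 = 8.55 kHz, passes unchanged.
56.4 kHz mod fs = 5.1 kHz.
5.1 kHz ≤ fs/2 = 8.55 kHz, appears at 5.1 kHz.
29.7 kHz mod fs = 12.6 kHz.
12.6 kHz > fs/2 = 8.55 kHz, folds to fs − 12.6 kHz = 4.5 kHz.
29.1 kHz and 56.4 kHz both map to 5.1 kHz.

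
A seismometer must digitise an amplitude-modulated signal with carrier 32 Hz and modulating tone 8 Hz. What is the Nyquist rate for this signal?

AM sidebands sit at fc ± fm = 24 Hz and 40 Hz.
Highest-frequency component: 40 Hz.
Nyquist rate = 2 × 40 Hz = 80 Hz.

80 Hz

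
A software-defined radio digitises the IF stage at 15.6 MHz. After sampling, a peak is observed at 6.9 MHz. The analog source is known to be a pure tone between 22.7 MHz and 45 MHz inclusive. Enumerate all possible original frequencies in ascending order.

Frequencies that alias to 6.9 MHz are k·fs ± 6.9 MHz for integer k ≥ 0.
k=0: 6.9 MHz.
k=1: 8.7 MHz, 22.5 MHz.
k=2: 24.3 MHz, 38.1 MHz.
k=3: 39.9 MHz, 53.7 MHz.
k=4: 55.5 MHz, 69.3 MHz.
Within [22.7 MHz, 45 MHz]: 24.3 MHz, 38.1 MHz, 39.9 MHz.

24.3 MHz, 38.1 MHz, 39.9 MHz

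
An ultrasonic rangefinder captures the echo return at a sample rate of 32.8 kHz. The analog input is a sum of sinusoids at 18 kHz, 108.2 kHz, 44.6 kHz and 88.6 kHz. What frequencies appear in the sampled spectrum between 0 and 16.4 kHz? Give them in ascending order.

fs/2 = 16.4 kHz.
18 kHz > fs/2 = 16.4 kHz, folds to fs − 18 kHz = 14.8 kHz.
108.2 kHz mod fs = 9.8 kHz.
9.8 kHz ≤ fs/2 = 16.4 kHz, appears at 9.8 kHz.
44.6 kHz mod fs = 11.8 kHz.
11.8 kHz ≤ fs/2 = 16.4 kHz, appears at 11.8 kHz.
88.6 kHz mod fs = 23 kHz.
23 kHz > fs/2 = 16.4 kHz, folds to fs − 23 kHz = 9.8 kHz.
Distinct values: {9.8 kHz, 11.8 kHz, 14.8 kHz}.

9.8 kHz, 11.8 kHz, 14.8 kHz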